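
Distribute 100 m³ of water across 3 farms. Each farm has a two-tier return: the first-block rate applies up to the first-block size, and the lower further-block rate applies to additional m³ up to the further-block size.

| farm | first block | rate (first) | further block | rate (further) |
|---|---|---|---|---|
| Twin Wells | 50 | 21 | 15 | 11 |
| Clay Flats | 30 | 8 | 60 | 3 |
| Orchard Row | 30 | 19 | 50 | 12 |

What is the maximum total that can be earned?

Treat each block as its own option and order by rate: Twin Wells/T1 21 > Orchard Row/T1 19 > Orchard Row/T2 12 > Twin Wells/T2 11 > Clay Flats/T1 8 > Clay Flats/T2 3.
Fill Twin Wells T1 block (50 at 21) ; 50 left.
Orchard Row/T1 (19): +30 ; 20 left.
Orchard Row/T2: +20 of 50 at 12; pool empty.
Total = 21×50 + 19×30 + 12×20 = 1860.

1860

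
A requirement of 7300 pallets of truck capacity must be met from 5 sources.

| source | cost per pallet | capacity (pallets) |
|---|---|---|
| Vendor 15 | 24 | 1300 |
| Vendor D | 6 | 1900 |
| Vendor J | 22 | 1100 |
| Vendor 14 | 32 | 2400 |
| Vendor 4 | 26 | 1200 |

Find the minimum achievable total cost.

155600

Use sources in increasing cost order.
Vendor D (6): use full 1900 — 5400 pallets to go.
Vendor J at 22: take all 1100 pallets — 4300 still needed.
Vendor 15 at 24: take all 1300 pallets — 3000 still needed.
Vendor 4 at 26: take all 1200 pallets — 1800 still needed.
Vendor 14 (32): take the remaining 1800 — done.
Cost = 1900×6 + 1100×22 + 1300×24 + 1200×26 + 1800×32 = 155600.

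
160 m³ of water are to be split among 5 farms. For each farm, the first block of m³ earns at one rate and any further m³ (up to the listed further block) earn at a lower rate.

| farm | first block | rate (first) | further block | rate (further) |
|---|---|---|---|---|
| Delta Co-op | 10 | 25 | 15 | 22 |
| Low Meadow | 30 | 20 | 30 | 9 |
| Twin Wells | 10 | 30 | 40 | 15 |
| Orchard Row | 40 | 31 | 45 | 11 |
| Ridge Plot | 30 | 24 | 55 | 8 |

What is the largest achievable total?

Treat each block as its own option and order by rate: Orchard Row/T1 31 > Twin Wells/T1 30 > Delta Co-op/T1 25 > Ridge Plot/T1 24 > Delta Co-op/T2 22 > Low Meadow/T1 20 > Twin Wells/T2 15 > Orchard Row/T2 11 > Low Meadow/T2 9 > Ridge Plot/T2 8.
Orchard Row/T1 (31): +40 ; 120 left.
Fill Twin Wells T1 block (10 at 30) ; 110 left.
Fill Delta Co-op T1 block (10 at 25) ; 100 left.
Ridge Plot T1 at 24: fill all 30 ; 70 left.
Delta Co-op/T2 (22): +15 ; 55 left.
Fill Low Meadow T1 block (30 at 20) ; 25 left.
Twin Wells T2 at 15: only 25 left, fill 25.
Total = 31×40 + 30×10 + 25×10 + 24×30 + 22×15 + 20×30 + 15×25 = 3815.

3815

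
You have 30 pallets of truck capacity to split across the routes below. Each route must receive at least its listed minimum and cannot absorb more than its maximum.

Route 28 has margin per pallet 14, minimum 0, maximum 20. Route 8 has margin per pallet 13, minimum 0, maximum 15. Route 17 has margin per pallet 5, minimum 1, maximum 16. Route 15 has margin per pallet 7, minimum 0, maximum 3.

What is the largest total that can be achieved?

Meeting every minimum uses 0+0+1+0 = 1 pallets, leaving 29.
Rank by margin per pallet: Route 28 14 > Route 8 13 > Route 15 7 > Route 17 5.
Route 28 takes 20 more to reach its cap of 20 — 9 left.
Route 8 has room for 15 more but only 9 remain, so it gets 9.
Total = 14×20 + 13×9 + 5×1 = 402.

402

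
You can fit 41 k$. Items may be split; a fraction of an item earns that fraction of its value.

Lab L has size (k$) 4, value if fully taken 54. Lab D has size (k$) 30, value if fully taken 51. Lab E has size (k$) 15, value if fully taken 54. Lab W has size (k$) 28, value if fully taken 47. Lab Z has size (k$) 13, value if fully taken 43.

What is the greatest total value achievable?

166.3

Best value per unit of size first: Lab L 54/4≈13.5, Lab E 54/15≈3.6, Lab Z 43/13≈3.31, Lab D 51/30≈1.7, Lab W 47/28≈1.68.
Lab L: take in full, 4 k$ for value 54 — 37 left.
Take all of Lab E (15 k$, value 54) — 22 k$ left.
Take all of Lab Z (13 k$, value 43) — 9 k$ left.
9 k$ left: a 9/30 share of Lab D gives 51×9/30 = 15.3.
Total value = 166.3.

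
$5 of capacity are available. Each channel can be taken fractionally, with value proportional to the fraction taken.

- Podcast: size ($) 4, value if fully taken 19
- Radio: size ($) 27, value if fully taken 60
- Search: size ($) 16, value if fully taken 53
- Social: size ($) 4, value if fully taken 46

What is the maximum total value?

Best value per unit of size first: Social 46/4≈11.5, Podcast 19/4≈4.75, Search 53/16≈3.31, Radio 60/27≈2.22.
All 4 $ of Social fit (value 46) ; 1 remain.
Fill the last 1 $ with part of Podcast: 1/4 of it earns 4.75.
Total value = 50.75.

50.75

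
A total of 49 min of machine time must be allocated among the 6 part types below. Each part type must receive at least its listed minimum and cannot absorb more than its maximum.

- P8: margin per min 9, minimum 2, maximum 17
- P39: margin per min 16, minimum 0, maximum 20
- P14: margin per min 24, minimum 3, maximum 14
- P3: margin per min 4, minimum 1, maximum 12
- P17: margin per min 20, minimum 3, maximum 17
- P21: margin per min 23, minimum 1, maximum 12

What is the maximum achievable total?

1022

Meeting every minimum uses 2+0+3+1+3+1 = 10 min, leaving 39.
Highest margin per min first: P14 24 > P21 23 > P17 20 > P39 16 > P8 9 > P3 4.
P14 takes 11 more to reach its cap of 14 ; 28 left.
P21 takes 11 more to reach its cap of 12 ; 17 left.
Give P17 14 more to hit its cap of 17 ; 3 left.
P39: +3 (room for 20) → 3. Pool exhausted.
Total = 9×2 + 16×3 + 24×14 + 4×1 + 20×17 + 23×12 = 1022.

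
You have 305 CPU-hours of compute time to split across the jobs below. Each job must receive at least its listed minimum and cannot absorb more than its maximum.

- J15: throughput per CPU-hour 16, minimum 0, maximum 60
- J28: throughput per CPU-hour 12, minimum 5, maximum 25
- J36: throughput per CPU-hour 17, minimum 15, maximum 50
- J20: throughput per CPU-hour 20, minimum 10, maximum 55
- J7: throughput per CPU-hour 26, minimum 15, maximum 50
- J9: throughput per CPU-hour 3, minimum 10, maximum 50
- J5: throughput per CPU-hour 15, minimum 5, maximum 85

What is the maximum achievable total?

Meeting every minimum uses 0+5+15+10+15+10+5 = 60 CPU-hours, leaving 245.
Rank by throughput per CPU-hour: J7 26 > J20 20 > J36 17 > J15 16 > J5 15 > J28 12 > J9 3.
J7: +35 to 50 (cap) ; 210 left.
J20 takes 45 more to reach its cap of 55 ; 165 left.
J36: +35 to 50 (cap) ; 130 left.
J15 takes 60 more to reach its cap of 60 ; 70 left.
Only 70 left; J5 takes them to reach 75.
Total = 16×60 + 12×5 + 17×50 + 20×55 + 26×50 + 3×10 + 15×75 = 5425.

5425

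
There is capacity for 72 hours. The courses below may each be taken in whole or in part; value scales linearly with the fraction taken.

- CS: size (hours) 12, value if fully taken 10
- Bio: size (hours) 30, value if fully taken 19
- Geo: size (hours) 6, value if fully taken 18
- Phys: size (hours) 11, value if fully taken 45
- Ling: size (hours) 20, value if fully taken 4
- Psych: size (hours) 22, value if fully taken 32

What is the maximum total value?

118.3

Sort by value density: Phys 45/11≈4.09, Geo 18/6≈3, Psych 32/22≈1.45, CS 10/12≈0.833, Bio 19/30≈0.633, Ling 4/20≈0.2.
Phys: take in full, 11 hours for value 45 ; 61 left.
All 6 hours of Geo fit (value 18) ; 55 remain.
Psych: take in full, 22 hours for value 32 ; 33 left.
All 12 hours of CS fit (value 10) ; 21 remain.
Fill the last 21 hours with part of Bio: 21/30 of it earns 13.3.
Total value = 118.3.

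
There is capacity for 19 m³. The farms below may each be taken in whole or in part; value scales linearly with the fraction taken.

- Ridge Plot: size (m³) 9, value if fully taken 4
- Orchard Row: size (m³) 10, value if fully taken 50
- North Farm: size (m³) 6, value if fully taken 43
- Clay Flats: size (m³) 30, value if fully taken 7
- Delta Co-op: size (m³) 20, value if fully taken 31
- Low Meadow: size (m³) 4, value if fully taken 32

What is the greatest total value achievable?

120

Rank by value-to-size ratio: Low Meadow 32/4≈8, North Farm 43/6≈7.17, Orchard Row 50/10≈5, Delta Co-op 31/20≈1.55, Ridge Plot 4/9≈0.444, Clay Flats 7/30≈0.233.
Low Meadow: take in full, 4 m³ for value 32 → 15 left.
Take all of North Farm (6 m³, value 43) → 9 m³ left.
Only 9 m³ remain; take 9/10 of Orchard Row for value 50×9/10 = 45.
Total value = 120.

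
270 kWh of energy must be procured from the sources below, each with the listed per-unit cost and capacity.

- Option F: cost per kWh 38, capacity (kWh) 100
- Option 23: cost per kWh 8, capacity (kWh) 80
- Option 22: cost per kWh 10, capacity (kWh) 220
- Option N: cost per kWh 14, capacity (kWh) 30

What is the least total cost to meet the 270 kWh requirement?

2540

Use sources in increasing cost order.
Take 80 from Option 23 at 8 ; need 190 more.
Take 190 from Option 22 at 10 to finish.
Option N, Option F: unused.
Cost = 80×8 + 190×10 = 2540.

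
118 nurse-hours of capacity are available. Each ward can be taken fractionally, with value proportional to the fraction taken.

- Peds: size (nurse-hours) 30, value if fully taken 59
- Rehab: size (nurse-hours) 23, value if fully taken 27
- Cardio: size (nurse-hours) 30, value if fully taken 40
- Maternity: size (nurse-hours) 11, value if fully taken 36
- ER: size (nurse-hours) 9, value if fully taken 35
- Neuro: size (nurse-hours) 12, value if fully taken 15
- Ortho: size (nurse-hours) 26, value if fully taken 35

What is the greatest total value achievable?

Best value per unit of size first: ER 35/9≈3.89, Maternity 36/11≈3.27, Peds 59/30≈1.97, Ortho 35/26≈1.35, Cardio 40/30≈1.33, Neuro 15/12≈1.25, Rehab 27/23≈1.17.
All 9 nurse-hours of ER fit (value 35) → 109 remain.
Maternity: take in full, 11 nurse-hours for value 36 → 98 left.
Peds: take in full, 30 nurse-hours for value 59 → 68 left.
All 26 nurse-hours of Ortho fit (value 35) → 42 remain.
Take all of Cardio (30 nurse-hours, value 40) → 12 nurse-hours left.
Take all of Neuro (12 nurse-hours, value 15) → 0 nurse-hours left.
Total value = 220.

220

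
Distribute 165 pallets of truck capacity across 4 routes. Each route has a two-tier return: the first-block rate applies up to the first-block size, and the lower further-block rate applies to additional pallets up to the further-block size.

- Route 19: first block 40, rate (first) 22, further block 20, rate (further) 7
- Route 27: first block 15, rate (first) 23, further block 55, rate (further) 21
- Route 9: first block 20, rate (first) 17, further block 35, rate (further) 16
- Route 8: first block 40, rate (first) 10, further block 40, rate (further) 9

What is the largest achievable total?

3280

Treat each block as its own option and order by rate: Route 27/tier1 23 > Route 19/tier1 22 > Route 27/tier2 21 > Route 9/tier1 17 > Route 9/tier2 16 > Route 8/tier1 10 > Route 8/tier2 9 > Route 19/tier2 7.
Fill Route 27 tier1 block (15 at 23) → 150 left.
Route 19/tier1 (22): +40 → 110 left.
Route 27 tier2 at 21: fill all 55 → 55 left.
Route 9 tier1 at 17: fill all 20 → 35 left.
Route 9 tier2 at 16: fill all 35 → 0 left.
Total = 23×15 + 22×40 + 21×55 + 17×20 + 16×35 = 3280.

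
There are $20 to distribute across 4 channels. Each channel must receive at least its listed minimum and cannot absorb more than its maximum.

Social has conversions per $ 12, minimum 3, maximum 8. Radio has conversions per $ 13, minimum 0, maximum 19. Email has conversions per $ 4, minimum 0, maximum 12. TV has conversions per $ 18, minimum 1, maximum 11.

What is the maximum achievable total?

312

Meeting every minimum uses 3+0+0+1 = 4 $, leaving 16.
Order the channels by conversions per $: TV 18 > Radio 13 > Social 12 > Email 4.
TV: +10 to 11 (cap) ; 6 left.
Radio has room for 19 more but only 6 remain, so it gets 6.
Total = 12×3 + 13×6 + 18×11 = 312.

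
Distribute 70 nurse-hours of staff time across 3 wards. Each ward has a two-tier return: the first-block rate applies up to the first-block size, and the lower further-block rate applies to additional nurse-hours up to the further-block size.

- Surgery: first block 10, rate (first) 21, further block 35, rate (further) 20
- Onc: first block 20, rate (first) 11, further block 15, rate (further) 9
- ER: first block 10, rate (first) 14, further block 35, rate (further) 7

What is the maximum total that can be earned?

1215

Rank every tier by rate: Surgery/T1 21 > Surgery/T2 20 > ER/T1 14 > Onc/T1 11 > Onc/T2 9 > ER/T2 7.
Surgery T1 at 21: fill all 10 — 60 left.
Fill Surgery T2 block (35 at 20) — 25 left.
Fill ER T1 block (10 at 14) — 15 left.
Onc T1 at 11: only 15 left, fill 15.
Total = 21×10 + 20×35 + 14×10 + 11×15 = 1215.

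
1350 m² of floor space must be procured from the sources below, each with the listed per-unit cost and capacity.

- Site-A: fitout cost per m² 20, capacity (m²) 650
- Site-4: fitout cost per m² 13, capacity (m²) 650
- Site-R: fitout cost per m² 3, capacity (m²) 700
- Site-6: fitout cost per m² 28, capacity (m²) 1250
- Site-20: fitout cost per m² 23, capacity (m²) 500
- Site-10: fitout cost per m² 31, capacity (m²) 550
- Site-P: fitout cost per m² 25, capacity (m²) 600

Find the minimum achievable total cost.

Fill from the cheapest source first.
Site-R at 3: take all 700 m² ; 650 still needed.
Take 650 from Site-4 at 13 ; need 0 more.
Site-A, Site-20, Site-P, Site-6, Site-10: unused.
Cost = 700×3 + 650×13 = 10550.

10550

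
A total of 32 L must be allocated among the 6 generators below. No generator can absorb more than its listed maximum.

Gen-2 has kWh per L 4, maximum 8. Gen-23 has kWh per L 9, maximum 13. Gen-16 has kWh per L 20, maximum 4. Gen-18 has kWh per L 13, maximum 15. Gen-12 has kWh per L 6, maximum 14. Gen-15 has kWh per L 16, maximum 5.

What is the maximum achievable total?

427

Order the generators by kWh per L: Gen-16 20 > Gen-15 16 > Gen-18 13 > Gen-23 9 > Gen-12 6 > Gen-2 4.
Gen-16 takes 4 to reach its cap of 4 → 28 left.
Give Gen-15 5 to hit its cap of 5 → 23 left.
Gen-18 takes 15 to reach its cap of 15 → 8 left.
Gen-23: +8 (room for 13) → 8. Pool exhausted.
Total = 9×8 + 20×4 + 13×15 + 16×5 = 427.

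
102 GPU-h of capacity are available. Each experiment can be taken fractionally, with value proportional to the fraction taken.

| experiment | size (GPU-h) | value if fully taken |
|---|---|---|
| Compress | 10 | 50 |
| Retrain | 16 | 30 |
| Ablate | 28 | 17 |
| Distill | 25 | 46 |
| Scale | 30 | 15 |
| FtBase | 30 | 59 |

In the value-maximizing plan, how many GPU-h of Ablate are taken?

Sort by value density: Compress 50/10≈5, FtBase 59/30≈1.97, Retrain 30/16≈1.88, Distill 46/25≈1.84, Ablate 17/28≈0.607, Scale 15/30≈0.5.
Compress: take in full, 10 GPU-h for value 50 → 92 left.
Take all of FtBase (30 GPU-h, value 59) → 62 GPU-h left.
Retrain: take in full, 16 GPU-h for value 30 → 46 left.
Take all of Distill (25 GPU-h, value 46) → 21 GPU-h left.
Fill the last 21 GPU-h with part of Ablate: 21/28 of it earns 12.75.

21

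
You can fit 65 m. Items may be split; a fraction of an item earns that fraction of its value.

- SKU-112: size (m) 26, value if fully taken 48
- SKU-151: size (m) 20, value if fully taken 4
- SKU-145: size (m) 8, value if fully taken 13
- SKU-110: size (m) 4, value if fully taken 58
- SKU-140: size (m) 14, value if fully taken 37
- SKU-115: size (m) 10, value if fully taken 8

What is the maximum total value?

Sort by value density: SKU-110 58/4≈14.5, SKU-140 37/14≈2.64, SKU-112 48/26≈1.85, SKU-145 13/8≈1.62, SKU-115 8/10≈0.8, SKU-151 4/20≈0.2.
All 4 m of SKU-110 fit (value 58) — 61 remain.
Take all of SKU-140 (14 m, value 37) — 47 m left.
SKU-112: take in full, 26 m for value 48 — 21 left.
All 8 m of SKU-145 fit (value 13) — 13 remain.
All 10 m of SKU-115 fit (value 8) — 3 remain.
Only 3 m remain; take 3/20 of SKU-151 for value 4×3/20 = 0.6.
Total value = 164.6.

164.6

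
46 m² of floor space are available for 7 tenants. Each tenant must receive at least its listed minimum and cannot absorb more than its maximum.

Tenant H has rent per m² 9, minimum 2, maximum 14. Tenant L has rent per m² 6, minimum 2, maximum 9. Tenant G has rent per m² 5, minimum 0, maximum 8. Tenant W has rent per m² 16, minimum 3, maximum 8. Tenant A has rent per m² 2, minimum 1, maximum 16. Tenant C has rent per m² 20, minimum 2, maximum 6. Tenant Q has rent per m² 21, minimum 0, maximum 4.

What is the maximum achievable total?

534

Meeting every minimum uses 2+2+0+3+1+2+0 = 10 m², leaving 36.
Rank by rent per m²: Tenant Q 21 > Tenant C 20 > Tenant W 16 > Tenant H 9 > Tenant L 6 > Tenant G 5 > Tenant A 2.
Tenant Q: +4 to 4 (cap) → 32 left.
Give Tenant C 4 more to hit its cap of 6 → 28 left.
Tenant W takes 5 more to reach its cap of 8 → 23 left.
Give Tenant H 12 more to hit its cap of 14 → 11 left.
Give Tenant L 7 more to hit its cap of 9 → 4 left.
Only 4 left; Tenant G takes them to reach 4.
Total = 9×14 + 6×9 + 5×4 + 16×8 + 2×1 + 20×6 + 21×4 = 534.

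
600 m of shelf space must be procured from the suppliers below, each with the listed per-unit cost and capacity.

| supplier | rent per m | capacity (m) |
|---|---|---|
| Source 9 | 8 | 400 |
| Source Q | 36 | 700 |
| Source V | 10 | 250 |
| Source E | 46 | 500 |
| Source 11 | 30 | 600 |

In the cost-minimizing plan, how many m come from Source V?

Cheapest first:
Take 400 from Source 9 at 8 — need 200 more.
Source V (10): take the remaining 200 — done.
Source 11, Source Q, Source E: unused.

200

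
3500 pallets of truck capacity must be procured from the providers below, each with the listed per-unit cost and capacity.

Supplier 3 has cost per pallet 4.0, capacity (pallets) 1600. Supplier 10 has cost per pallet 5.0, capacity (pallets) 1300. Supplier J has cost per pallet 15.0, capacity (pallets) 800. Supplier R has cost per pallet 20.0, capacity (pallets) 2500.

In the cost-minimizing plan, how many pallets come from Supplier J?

600

Fill from the cheapest provider first.
Supplier 3 at 4.0: take all 1600 pallets → 1900 still needed.
Supplier 10 (5.0): use full 1300 → 600 pallets to go.
Take 600 from Supplier J at 15.0 to finish.
Supplier R: unused.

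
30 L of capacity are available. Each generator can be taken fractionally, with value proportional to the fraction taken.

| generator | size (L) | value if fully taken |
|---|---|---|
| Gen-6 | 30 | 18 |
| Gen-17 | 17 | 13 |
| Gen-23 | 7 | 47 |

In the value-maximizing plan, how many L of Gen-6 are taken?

Sort by value density: Gen-23 47/7≈6.71, Gen-17 13/17≈0.765, Gen-6 18/30≈0.6.
Gen-23: take in full, 7 L for value 47 → 23 left.
All 17 L of Gen-17 fit (value 13) → 6 remain.
Fill the last 6 L with part of Gen-6: 6/30 of it earns 3.6.

6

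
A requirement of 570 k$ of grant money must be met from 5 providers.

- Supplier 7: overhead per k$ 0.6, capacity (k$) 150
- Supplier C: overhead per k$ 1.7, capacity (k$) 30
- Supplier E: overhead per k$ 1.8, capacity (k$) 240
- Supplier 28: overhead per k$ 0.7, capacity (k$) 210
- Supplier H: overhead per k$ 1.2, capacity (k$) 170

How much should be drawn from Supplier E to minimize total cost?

Cheapest first:
Take 150 from Supplier 7 at 0.6 ; need 420 more.
Supplier 28 (0.7): use full 210 ; 210 k$ to go.
Supplier H (1.2): use full 170 ; 40 k$ to go.
Supplier C (1.7): use full 30 ; 10 k$ to go.
Supplier E (1.8): take the remaining 10 ; done.

10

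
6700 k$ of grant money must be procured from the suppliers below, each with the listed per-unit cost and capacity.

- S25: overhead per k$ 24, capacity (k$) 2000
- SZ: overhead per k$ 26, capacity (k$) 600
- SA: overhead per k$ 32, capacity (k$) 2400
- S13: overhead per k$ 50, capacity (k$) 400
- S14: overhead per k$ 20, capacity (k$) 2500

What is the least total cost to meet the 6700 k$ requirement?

Cheapest first:
S14 at 20: take all 2500 k$ — 4200 still needed.
Take 2000 from S25 at 24 — need 2200 more.
Take 600 from SZ at 26 — need 1600 more.
SA (32): take the remaining 1600 — done.
S13: unused.
Cost = 2500×20 + 2000×24 + 600×26 + 1600×32 = 164800.

164800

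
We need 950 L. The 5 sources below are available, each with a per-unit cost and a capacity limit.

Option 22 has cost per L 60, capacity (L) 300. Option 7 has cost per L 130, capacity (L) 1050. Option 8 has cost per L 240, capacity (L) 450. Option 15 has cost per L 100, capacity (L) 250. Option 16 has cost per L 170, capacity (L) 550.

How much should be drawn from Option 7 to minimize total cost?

Cheapest first:
Option 22 (60): use full 300 ; 650 L to go.
Option 15 (100): use full 250 ; 400 L to go.
Option 7 (130): take the remaining 400 ; done.
Option 16, Option 8: unused.

400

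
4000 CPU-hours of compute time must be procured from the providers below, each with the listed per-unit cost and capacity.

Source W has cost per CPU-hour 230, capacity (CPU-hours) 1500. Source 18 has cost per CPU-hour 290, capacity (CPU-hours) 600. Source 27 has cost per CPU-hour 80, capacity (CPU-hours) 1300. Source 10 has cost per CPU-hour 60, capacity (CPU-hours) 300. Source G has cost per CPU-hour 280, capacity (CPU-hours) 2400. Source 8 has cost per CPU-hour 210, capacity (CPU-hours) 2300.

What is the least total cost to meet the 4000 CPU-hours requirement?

628000

Fill from the cheapest provider first.
Source 10 (60): use full 300 ; 3700 CPU-hours to go.
Source 27 at 80: take all 1300 CPU-hours ; 2400 still needed.
Source 8 (210): use full 2300 ; 100 CPU-hours to go.
Source W at 230: take 100 of its 1500 ; requirement met.
Source G, Source 18: unused.
Cost = 300×60 + 1300×80 + 2300×210 + 100×230 = 628000.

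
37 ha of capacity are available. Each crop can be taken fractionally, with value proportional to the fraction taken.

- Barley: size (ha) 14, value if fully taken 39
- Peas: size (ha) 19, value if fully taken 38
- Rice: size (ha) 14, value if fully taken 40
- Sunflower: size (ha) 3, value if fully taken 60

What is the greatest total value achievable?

Best value per unit of size first: Sunflower 60/3≈20, Rice 40/14≈2.86, Barley 39/14≈2.79, Peas 38/19≈2.
All 3 ha of Sunflower fit (value 60) → 34 remain.
Take all of Rice (14 ha, value 40) → 20 ha left.
Take all of Barley (14 ha, value 39) → 6 ha left.
6 ha left: a 6/19 share of Peas gives 38×6/19 = 12.
Total value = 151.

151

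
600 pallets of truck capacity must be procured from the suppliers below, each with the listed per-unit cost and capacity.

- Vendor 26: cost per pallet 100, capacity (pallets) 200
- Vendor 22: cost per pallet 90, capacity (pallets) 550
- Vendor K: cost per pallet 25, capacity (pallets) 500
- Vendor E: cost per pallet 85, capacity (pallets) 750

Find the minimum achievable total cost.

21000

Cheapest first:
Vendor K at 25: take all 500 pallets ; 100 still needed.
Take 100 from Vendor E at 85 to finish.
Vendor 22, Vendor 26: unused.
Cost = 500×25 + 100×85 = 21000.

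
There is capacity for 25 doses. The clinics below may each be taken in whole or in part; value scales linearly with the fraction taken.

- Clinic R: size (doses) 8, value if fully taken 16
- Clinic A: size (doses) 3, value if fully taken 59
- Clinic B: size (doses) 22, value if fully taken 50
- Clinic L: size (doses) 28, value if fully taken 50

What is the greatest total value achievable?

109

Rank by value-to-size ratio: Clinic A 59/3≈19.7, Clinic B 50/22≈2.27, Clinic R 16/8≈2, Clinic L 50/28≈1.79.
All 3 doses of Clinic A fit (value 59) → 22 remain.
All 22 doses of Clinic B fit (value 50) → 0 remain.
Total value = 109.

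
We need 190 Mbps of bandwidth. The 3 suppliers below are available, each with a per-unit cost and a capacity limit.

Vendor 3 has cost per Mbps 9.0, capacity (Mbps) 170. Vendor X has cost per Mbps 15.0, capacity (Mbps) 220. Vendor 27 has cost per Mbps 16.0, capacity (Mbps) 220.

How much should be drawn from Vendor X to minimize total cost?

20

Fill from the cheapest supplier first.
Vendor 3 (9.0): use full 170 ; 20 Mbps to go.
Vendor X (15.0): take the remaining 20 ; done.
Vendor 27: unused.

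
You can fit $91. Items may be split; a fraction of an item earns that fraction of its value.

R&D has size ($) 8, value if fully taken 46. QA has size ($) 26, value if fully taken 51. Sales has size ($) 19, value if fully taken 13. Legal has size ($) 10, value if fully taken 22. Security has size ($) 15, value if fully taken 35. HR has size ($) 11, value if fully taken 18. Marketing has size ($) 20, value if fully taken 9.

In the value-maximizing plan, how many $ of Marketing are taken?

Best value per unit of size first: R&D 46/8≈5.75, Security 35/15≈2.33, Legal 22/10≈2.2, QA 51/26≈1.96, HR 18/11≈1.64, Sales 13/19≈0.684, Marketing 9/20≈0.45.
All 8 $ of R&D fit (value 46) — 83 remain.
All 15 $ of Security fit (value 35) — 68 remain.
Legal: take in full, 10 $ for value 22 — 58 left.
Take all of QA (26 $, value 51) — 32 $ left.
HR: take in full, 11 $ for value 18 — 21 left.
Sales: take in full, 19 $ for value 13 — 2 left.
2 $ left: a 2/20 share of Marketing gives 9×2/20 = 0.9.

2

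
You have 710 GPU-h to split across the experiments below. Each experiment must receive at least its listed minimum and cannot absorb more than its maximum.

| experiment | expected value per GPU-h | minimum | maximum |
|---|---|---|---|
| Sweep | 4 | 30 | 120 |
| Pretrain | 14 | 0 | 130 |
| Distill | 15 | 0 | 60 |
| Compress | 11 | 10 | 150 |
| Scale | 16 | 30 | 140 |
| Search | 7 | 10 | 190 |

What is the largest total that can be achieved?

Meeting every minimum uses 30+0+0+10+30+10 = 80 GPU-h, leaving 630.
Rank by expected value per GPU-h: Scale 16 > Distill 15 > Pretrain 14 > Compress 11 > Search 7 > Sweep 4.
Give Scale 110 more to hit its cap of 140 — 520 left.
Distill: +60 to 60 (cap) — 460 left.
Give Pretrain 130 more to hit its cap of 130 — 330 left.
Compress: +140 to 150 (cap) — 190 left.
Search takes 180 more to reach its cap of 190 — 10 left.
Sweep: +10 (room for 90) → 40. Pool exhausted.
Total = 4×40 + 14×130 + 15×60 + 11×150 + 16×140 + 7×190 = 8100.

8100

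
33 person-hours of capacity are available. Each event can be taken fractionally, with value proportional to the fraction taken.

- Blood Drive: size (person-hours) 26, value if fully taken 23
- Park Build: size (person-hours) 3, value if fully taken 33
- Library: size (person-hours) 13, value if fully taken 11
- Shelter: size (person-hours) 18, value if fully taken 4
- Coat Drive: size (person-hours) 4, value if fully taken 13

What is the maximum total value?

69

Rank by value-to-size ratio: Park Build 33/3≈11, Coat Drive 13/4≈3.25, Blood Drive 23/26≈0.885, Library 11/13≈0.846, Shelter 4/18≈0.222.
All 3 person-hours of Park Build fit (value 33) → 30 remain.
All 4 person-hours of Coat Drive fit (value 13) → 26 remain.
Take all of Blood Drive (26 person-hours, value 23) → 0 person-hours left.
Total value = 69.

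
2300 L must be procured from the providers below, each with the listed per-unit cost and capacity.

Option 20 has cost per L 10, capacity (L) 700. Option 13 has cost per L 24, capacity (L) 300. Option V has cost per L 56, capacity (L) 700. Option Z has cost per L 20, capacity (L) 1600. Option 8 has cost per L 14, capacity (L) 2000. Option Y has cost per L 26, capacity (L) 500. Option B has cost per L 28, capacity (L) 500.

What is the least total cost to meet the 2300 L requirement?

29400

Cheapest first:
Option 20 at 10: take all 700 L → 1600 still needed.
Option 8 (14): take the remaining 1600 → done.
Option Z, Option 13, Option Y, Option B, Option V: unused.
Cost = 700×10 + 1600×14 = 29400.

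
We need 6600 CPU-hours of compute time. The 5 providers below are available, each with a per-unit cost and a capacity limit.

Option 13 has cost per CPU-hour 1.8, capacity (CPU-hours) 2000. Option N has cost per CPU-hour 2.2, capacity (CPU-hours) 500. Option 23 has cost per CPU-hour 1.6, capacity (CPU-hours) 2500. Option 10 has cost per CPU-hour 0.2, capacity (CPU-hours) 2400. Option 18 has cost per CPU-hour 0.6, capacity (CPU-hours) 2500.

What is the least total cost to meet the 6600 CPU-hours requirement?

4700

Fill from the cheapest provider first.
Take 2400 from Option 10 at 0.2 ; need 4200 more.
Option 18 at 0.6: take all 2500 CPU-hours ; 1700 still needed.
Option 23 (1.6): take the remaining 1700 ; done.
Option 13, Option N: unused.
Cost = 2400×0.2 + 2500×0.6 + 1700×1.6 = 4700.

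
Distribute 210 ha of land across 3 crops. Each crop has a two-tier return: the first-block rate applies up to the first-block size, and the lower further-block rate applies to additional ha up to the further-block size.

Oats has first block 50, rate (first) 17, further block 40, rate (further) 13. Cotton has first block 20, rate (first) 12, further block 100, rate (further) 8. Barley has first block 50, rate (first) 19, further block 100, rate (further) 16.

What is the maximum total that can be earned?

3530

Rank every tier by rate: Barley/first 19 > Oats/first 17 > Barley/second 16 > Oats/second 13 > Cotton/first 12 > Cotton/second 8.
Barley/first (19): +50 — 160 left.
Oats first at 17: fill all 50 — 110 left.
Fill Barley second block (100 at 16) — 10 left.
Oats second at 13: only 10 left, fill 10.
Total = 19×50 + 17×50 + 16×100 + 13×10 = 3530.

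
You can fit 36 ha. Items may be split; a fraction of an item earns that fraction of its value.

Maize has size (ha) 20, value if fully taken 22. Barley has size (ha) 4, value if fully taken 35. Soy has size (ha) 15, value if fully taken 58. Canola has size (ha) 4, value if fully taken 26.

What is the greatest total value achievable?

133.3

Rank by value-to-size ratio: Barley 35/4≈8.75, Canola 26/4≈6.5, Soy 58/15≈3.87, Maize 22/20≈1.1.
Barley: take in full, 4 ha for value 35 ; 32 left.
All 4 ha of Canola fit (value 26) ; 28 remain.
Soy: take in full, 15 ha for value 58 ; 13 left.
13 ha left: a 13/20 share of Maize gives 22×13/20 = 14.3.
Total value = 133.3.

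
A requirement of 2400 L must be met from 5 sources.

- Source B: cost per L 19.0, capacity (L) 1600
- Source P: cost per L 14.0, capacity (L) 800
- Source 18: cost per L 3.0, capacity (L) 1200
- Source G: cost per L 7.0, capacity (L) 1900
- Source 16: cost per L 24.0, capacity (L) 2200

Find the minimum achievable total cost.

12000

Use sources in increasing cost order.
Take 1200 from Source 18 at 3.0 ; need 1200 more.
Source G at 7.0: take 1200 of its 1900 ; requirement met.
Source P, Source B, Source 16: unused.
Cost = 1200×3.0 + 1200×7.0 = 12000.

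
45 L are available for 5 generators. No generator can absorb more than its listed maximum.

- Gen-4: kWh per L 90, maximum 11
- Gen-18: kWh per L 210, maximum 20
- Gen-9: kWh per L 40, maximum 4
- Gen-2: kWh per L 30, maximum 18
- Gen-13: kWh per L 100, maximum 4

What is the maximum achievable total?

5930

Order the generators by kWh per L: Gen-18 210 > Gen-13 100 > Gen-4 90 > Gen-9 40 > Gen-2 30.
Gen-18: +20 to 20 (cap) — 25 left.
Gen-13 takes 4 to reach its cap of 4 — 21 left.
Give Gen-4 11 to hit its cap of 11 — 10 left.
Give Gen-9 4 to hit its cap of 4 — 6 left.
Only 6 left; Gen-2 takes them to reach 6.
Total = 90×11 + 210×20 + 40×4 + 30×6 + 100×4 = 5930.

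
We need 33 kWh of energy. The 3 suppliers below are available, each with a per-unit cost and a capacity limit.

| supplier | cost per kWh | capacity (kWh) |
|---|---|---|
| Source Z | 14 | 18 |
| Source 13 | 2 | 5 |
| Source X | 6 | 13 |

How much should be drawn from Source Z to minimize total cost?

Fill from the cheapest supplier first.
Source 13 at 2: take all 5 kWh — 28 still needed.
Take 13 from Source X at 6 — need 15 more.
Source Z (14): take the remaining 15 — done.

15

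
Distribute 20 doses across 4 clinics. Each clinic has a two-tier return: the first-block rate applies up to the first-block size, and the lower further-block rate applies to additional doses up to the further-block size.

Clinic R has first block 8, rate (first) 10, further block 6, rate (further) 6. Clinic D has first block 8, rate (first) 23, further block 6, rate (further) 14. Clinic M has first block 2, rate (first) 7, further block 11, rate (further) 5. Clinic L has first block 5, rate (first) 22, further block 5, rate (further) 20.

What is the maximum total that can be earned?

422

Order all 8 blocks by rate: Clinic D/first 23 > Clinic L/first 22 > Clinic L/second 20 > Clinic D/second 14 > Clinic R/first 10 > Clinic M/first 7 > Clinic R/second 6 > Clinic M/second 5.
Fill Clinic D first block (8 at 23) — 12 left.
Fill Clinic L first block (5 at 22) — 7 left.
Clinic L second at 20: fill all 5 — 2 left.
Clinic D/second: +2 of 6 at 14; pool empty.
Total = 23×8 + 22×5 + 20×5 + 14×2 = 422.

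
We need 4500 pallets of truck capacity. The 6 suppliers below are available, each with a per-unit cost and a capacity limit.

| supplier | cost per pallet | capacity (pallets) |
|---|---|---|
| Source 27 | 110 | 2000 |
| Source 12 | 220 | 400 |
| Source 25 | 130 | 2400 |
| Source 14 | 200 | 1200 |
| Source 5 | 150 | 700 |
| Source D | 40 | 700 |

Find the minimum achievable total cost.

Use suppliers in increasing cost order.
Source D at 40: take all 700 pallets ; 3800 still needed.
Source 27 at 110: take all 2000 pallets ; 1800 still needed.
Source 25 (130): take the remaining 1800 ; done.
Source 5, Source 14, Source 12: unused.
Cost = 700×40 + 2000×110 + 1800×130 = 482000.

482000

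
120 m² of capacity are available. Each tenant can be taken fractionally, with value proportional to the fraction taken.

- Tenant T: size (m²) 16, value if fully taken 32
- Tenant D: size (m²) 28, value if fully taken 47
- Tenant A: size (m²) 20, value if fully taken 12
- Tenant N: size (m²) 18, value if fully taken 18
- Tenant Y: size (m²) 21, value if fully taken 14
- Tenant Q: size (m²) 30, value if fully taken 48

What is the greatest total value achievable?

163.2

Rank by value-to-size ratio: Tenant T 32/16≈2, Tenant D 47/28≈1.68, Tenant Q 48/30≈1.6, Tenant N 18/18≈1, Tenant Y 14/21≈0.667, Tenant A 12/20≈0.6.
All 16 m² of Tenant T fit (value 32) — 104 remain.
Take all of Tenant D (28 m², value 47) — 76 m² left.
Tenant Q: take in full, 30 m² for value 48 — 46 left.
Take all of Tenant N (18 m², value 18) — 28 m² left.
All 21 m² of Tenant Y fit (value 14) — 7 remain.
Fill the last 7 m² with part of Tenant A: 7/20 of it earns 4.2.
Total value = 163.2.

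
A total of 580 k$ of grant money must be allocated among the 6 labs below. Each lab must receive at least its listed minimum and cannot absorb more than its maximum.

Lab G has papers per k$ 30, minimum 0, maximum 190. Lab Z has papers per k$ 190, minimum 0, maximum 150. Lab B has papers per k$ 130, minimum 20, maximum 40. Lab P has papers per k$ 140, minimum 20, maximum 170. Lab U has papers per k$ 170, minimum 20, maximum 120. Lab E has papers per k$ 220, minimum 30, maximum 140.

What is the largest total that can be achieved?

103300

Meeting every minimum uses 0+0+20+20+20+30 = 90 k$, leaving 490.
Highest papers per k$ first: Lab E 220 > Lab Z 190 > Lab U 170 > Lab P 140 > Lab B 130 > Lab G 30.
Lab E takes 110 more to reach its cap of 140 → 380 left.
Give Lab Z 150 more to hit its cap of 150 → 230 left.
Lab U: +100 to 120 (cap) → 130 left.
Lab P: +130 (room for 150) → 150. Pool exhausted.
Total = 190×150 + 130×20 + 140×150 + 170×120 + 220×140 = 103300.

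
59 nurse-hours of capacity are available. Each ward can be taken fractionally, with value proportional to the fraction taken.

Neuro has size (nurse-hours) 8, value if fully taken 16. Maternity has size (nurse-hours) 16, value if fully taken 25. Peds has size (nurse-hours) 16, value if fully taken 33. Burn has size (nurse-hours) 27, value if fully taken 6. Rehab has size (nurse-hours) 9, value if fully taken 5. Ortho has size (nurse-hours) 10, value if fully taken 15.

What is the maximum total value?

Sort by value density: Peds 33/16≈2.06, Neuro 16/8≈2, Maternity 25/16≈1.56, Ortho 15/10≈1.5, Rehab 5/9≈0.556, Burn 6/27≈0.222.
Take all of Peds (16 nurse-hours, value 33) ; 43 nurse-hours left.
Neuro: take in full, 8 nurse-hours for value 16 ; 35 left.
Take all of Maternity (16 nurse-hours, value 25) ; 19 nurse-hours left.
All 10 nurse-hours of Ortho fit (value 15) ; 9 remain.
All 9 nurse-hours of Rehab fit (value 5) ; 0 remain.
Total value = 94.

94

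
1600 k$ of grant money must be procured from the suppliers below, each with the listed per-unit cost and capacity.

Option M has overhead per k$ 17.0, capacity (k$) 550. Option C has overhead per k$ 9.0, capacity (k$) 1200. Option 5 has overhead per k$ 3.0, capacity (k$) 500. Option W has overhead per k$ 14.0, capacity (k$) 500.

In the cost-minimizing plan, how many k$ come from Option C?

Use suppliers in increasing cost order.
Take 500 from Option 5 at 3.0 — need 1100 more.
Option C at 9.0: take 1100 of its 1200 — requirement met.
Option W, Option M: unused.

1100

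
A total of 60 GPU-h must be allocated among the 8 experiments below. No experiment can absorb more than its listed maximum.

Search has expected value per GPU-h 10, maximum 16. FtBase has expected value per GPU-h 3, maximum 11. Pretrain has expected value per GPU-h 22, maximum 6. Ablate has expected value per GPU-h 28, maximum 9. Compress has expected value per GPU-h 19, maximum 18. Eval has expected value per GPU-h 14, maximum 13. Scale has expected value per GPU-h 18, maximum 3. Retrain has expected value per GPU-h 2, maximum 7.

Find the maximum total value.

1072

Highest expected value per GPU-h first: Ablate 28 > Pretrain 22 > Compress 19 > Scale 18 > Eval 14 > Search 10 > FtBase 3 > Retrain 2.
Give Ablate 9 to hit its cap of 9 → 51 left.
Give Pretrain 6 to hit its cap of 6 → 45 left.
Give Compress 18 to hit its cap of 18 → 27 left.
Scale takes 3 to reach its cap of 3 → 24 left.
Eval: +13 to 13 (cap) → 11 left.
Search has room for 16 but only 11 remain, so it gets 11.
Total = 10×11 + 22×6 + 28×9 + 19×18 + 14×13 + 18×3 = 1072.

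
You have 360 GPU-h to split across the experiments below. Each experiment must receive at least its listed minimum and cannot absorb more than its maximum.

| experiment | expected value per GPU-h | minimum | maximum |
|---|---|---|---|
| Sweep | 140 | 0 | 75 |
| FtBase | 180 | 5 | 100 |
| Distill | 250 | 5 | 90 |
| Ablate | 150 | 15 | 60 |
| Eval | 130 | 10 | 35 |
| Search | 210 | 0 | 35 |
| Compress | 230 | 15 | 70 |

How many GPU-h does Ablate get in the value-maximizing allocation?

Meeting every minimum uses 0+5+5+15+10+0+15 = 50 GPU-h, leaving 310.
Order the experiments by expected value per GPU-h: Distill 250 > Compress 230 > Search 210 > FtBase 180 > Ablate 150 > Sweep 140 > Eval 130.
Distill: +85 to 90 (cap) ; 225 left.
Compress takes 55 more to reach its cap of 70 ; 170 left.
Give Search 35 more to hit its cap of 35 ; 135 left.
FtBase takes 95 more to reach its cap of 100 ; 40 left.
Only 40 left; Ablate takes them to reach 55.

55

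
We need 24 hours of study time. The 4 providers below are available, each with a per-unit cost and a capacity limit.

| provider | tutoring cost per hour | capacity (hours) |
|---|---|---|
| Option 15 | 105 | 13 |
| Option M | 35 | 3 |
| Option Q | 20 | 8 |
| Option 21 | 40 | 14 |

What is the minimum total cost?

785

Fill from the cheapest provider first.
Option Q (20): use full 8 — 16 hours to go.
Take 3 from Option M at 35 — need 13 more.
Take 13 from Option 21 at 40 to finish.
Option 15: unused.
Cost = 8×20 + 3×35 + 13×40 = 785.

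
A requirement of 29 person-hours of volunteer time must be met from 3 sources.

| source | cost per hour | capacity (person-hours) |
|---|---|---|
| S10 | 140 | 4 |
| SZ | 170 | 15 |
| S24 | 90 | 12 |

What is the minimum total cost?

3850

Cheapest first:
S24 (90): use full 12 ; 17 person-hours to go.
Take 4 from S10 at 140 ; need 13 more.
SZ at 170: take 13 of its 15 ; requirement met.
Cost = 12×90 + 4×140 + 13×170 = 3850.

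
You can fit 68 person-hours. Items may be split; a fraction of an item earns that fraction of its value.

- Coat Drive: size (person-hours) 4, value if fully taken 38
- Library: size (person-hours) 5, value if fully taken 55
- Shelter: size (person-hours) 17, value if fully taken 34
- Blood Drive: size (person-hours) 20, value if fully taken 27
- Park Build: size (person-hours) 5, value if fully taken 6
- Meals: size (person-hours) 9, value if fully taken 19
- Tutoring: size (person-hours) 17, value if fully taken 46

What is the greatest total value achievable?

213.6

Sort by value density: Library 55/5≈11, Coat Drive 38/4≈9.5, Tutoring 46/17≈2.71, Meals 19/9≈2.11, Shelter 34/17≈2, Blood Drive 27/20≈1.35, Park Build 6/5≈1.2.
Take all of Library (5 person-hours, value 55) ; 63 person-hours left.
All 4 person-hours of Coat Drive fit (value 38) ; 59 remain.
All 17 person-hours of Tutoring fit (value 46) ; 42 remain.
All 9 person-hours of Meals fit (value 19) ; 33 remain.
Take all of Shelter (17 person-hours, value 34) ; 16 person-hours left.
Fill the last 16 person-hours with part of Blood Drive: 16/20 of it earns 21.6.
Total value = 213.6.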